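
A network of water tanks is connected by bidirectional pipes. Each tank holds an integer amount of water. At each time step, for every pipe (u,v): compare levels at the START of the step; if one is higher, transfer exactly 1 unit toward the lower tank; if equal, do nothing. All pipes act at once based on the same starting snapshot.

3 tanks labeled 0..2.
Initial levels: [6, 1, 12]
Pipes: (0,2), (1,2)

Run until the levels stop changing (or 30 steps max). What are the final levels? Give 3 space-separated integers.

Step 1: flows [2->0,2->1] -> levels [7 2 10]
Step 2: flows [2->0,2->1] -> levels [8 3 8]
Step 3: flows [0=2,2->1] -> levels [8 4 7]
Step 4: flows [0->2,2->1] -> levels [7 5 7]
Step 5: flows [0=2,2->1] -> levels [7 6 6]
Step 6: flows [0->2,1=2] -> levels [6 6 7]
Step 7: flows [2->0,2->1] -> levels [7 7 5]
Step 8: flows [0->2,1->2] -> levels [6 6 7]
  -> period-2 cycle: step 8 state = step 6 state; never stabilizes
  -> state at step 30: (30-6) mod 2 = 0, same as step 6 -> [6 6 7]

Answer: 6 6 7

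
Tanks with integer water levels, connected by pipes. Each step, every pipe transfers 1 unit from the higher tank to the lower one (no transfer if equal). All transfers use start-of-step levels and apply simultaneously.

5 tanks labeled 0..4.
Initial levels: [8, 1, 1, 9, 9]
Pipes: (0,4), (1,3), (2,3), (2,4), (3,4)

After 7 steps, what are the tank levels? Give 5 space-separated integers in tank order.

Answer: 6 6 7 4 5

Derivation:
Step 1: flows [4->0,3->1,3->2,4->2,3=4] -> levels [9 2 3 7 7]
Step 2: flows [0->4,3->1,3->2,4->2,3=4] -> levels [8 3 5 5 7]
Step 3: flows [0->4,3->1,2=3,4->2,4->3] -> levels [7 4 6 5 6]
Step 4: flows [0->4,3->1,2->3,2=4,4->3] -> levels [6 5 5 6 6]
Step 5: flows [0=4,3->1,3->2,4->2,3=4] -> levels [6 6 7 4 5]
Step 6: flows [0->4,1->3,2->3,2->4,4->3] -> levels [5 5 5 7 6]
Step 7: flows [4->0,3->1,3->2,4->2,3->4] -> levels [6 6 7 4 5]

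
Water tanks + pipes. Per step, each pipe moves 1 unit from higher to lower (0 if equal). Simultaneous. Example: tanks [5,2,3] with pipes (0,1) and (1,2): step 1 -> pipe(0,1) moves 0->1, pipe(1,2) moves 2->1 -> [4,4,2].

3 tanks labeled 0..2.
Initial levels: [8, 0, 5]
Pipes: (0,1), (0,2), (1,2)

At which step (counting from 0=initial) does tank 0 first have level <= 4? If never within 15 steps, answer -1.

Answer: 2

Derivation:
Step 1: flows [0->1,0->2,2->1] -> levels [6 2 5]
Step 2: flows [0->1,0->2,2->1] -> levels [4 4 5]
Tank 0 first reaches <=4 at step 2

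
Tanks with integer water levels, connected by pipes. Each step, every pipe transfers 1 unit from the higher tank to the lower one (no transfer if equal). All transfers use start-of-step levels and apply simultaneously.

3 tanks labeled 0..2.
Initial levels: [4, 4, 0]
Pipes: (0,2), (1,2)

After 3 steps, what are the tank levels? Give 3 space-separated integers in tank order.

Step 1: flows [0->2,1->2] -> levels [3 3 2]
Step 2: flows [0->2,1->2] -> levels [2 2 4]
Step 3: flows [2->0,2->1] -> levels [3 3 2]

Answer: 3 3 2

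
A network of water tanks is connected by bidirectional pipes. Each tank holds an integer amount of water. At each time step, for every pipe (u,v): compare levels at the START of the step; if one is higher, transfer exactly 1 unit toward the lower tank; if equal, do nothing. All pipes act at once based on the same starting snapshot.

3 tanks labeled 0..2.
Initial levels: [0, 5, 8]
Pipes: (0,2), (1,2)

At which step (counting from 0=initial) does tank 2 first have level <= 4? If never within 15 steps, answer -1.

Step 1: flows [2->0,2->1] -> levels [1 6 6]
Step 2: flows [2->0,1=2] -> levels [2 6 5]
Step 3: flows [2->0,1->2] -> levels [3 5 5]
Step 4: flows [2->0,1=2] -> levels [4 5 4]
Tank 2 first reaches <=4 at step 4

Answer: 4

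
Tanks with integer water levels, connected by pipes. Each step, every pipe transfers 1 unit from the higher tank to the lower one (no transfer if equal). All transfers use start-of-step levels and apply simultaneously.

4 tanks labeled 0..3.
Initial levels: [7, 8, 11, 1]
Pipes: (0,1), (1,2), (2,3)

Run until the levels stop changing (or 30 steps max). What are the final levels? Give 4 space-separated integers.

Step 1: flows [1->0,2->1,2->3] -> levels [8 8 9 2]
Step 2: flows [0=1,2->1,2->3] -> levels [8 9 7 3]
Step 3: flows [1->0,1->2,2->3] -> levels [9 7 7 4]
Step 4: flows [0->1,1=2,2->3] -> levels [8 8 6 5]
Step 5: flows [0=1,1->2,2->3] -> levels [8 7 6 6]
Step 6: flows [0->1,1->2,2=3] -> levels [7 7 7 6]
Step 7: flows [0=1,1=2,2->3] -> levels [7 7 6 7]
Step 8: flows [0=1,1->2,3->2] -> levels [7 6 8 6]
Step 9: flows [0->1,2->1,2->3] -> levels [6 8 6 7]
Step 10: flows [1->0,1->2,3->2] -> levels [7 6 8 6]
  -> period-2 cycle: step 10 state = step 8 state; never stabilizes
  -> state at step 30: (30-8) mod 2 = 0, same as step 8 -> [7 6 8 6]

Answer: 7 6 8 6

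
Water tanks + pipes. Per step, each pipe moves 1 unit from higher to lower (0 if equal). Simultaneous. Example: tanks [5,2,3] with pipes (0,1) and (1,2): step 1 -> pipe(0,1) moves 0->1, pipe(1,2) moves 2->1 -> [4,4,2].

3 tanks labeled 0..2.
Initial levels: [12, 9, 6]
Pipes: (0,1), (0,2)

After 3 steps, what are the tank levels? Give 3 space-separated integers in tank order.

Answer: 9 9 9

Derivation:
Step 1: flows [0->1,0->2] -> levels [10 10 7]
Step 2: flows [0=1,0->2] -> levels [9 10 8]
Step 3: flows [1->0,0->2] -> levels [9 9 9]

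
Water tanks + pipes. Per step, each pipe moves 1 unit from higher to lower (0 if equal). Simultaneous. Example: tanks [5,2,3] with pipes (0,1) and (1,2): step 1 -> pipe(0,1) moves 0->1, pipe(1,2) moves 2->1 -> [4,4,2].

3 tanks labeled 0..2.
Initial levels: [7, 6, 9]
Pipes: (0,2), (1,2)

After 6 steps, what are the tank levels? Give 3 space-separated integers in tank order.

Answer: 7 7 8

Derivation:
Step 1: flows [2->0,2->1] -> levels [8 7 7]
Step 2: flows [0->2,1=2] -> levels [7 7 8]
Step 3: flows [2->0,2->1] -> levels [8 8 6]
Step 4: flows [0->2,1->2] -> levels [7 7 8]
  -> period-2 cycle: step 4 state = step 2 state
  -> state at step 6: (6-2) mod 2 = 0, same as step 2 -> [7 7 8]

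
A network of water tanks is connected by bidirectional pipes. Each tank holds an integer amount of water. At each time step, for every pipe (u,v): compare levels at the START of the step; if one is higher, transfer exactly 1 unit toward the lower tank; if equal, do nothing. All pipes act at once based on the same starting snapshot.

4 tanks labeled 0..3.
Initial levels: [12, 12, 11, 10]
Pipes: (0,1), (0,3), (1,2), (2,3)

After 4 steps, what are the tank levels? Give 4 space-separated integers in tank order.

Step 1: flows [0=1,0->3,1->2,2->3] -> levels [11 11 11 12]
Step 2: flows [0=1,3->0,1=2,3->2] -> levels [12 11 12 10]
Step 3: flows [0->1,0->3,2->1,2->3] -> levels [10 13 10 12]
Step 4: flows [1->0,3->0,1->2,3->2] -> levels [12 11 12 10]

Answer: 12 11 12 10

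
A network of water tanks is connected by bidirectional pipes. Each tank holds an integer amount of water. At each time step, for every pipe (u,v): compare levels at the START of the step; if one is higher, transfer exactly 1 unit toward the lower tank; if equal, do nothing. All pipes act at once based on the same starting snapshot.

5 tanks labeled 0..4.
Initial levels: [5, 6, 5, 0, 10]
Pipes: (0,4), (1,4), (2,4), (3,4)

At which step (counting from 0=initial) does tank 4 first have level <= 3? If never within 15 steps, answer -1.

Step 1: flows [4->0,4->1,4->2,4->3] -> levels [6 7 6 1 6]
Step 2: flows [0=4,1->4,2=4,4->3] -> levels [6 6 6 2 6]
Step 3: flows [0=4,1=4,2=4,4->3] -> levels [6 6 6 3 5]
Step 4: flows [0->4,1->4,2->4,4->3] -> levels [5 5 5 4 7]
Step 5: flows [4->0,4->1,4->2,4->3] -> levels [6 6 6 5 3]
Tank 4 first reaches <=3 at step 5

Answer: 5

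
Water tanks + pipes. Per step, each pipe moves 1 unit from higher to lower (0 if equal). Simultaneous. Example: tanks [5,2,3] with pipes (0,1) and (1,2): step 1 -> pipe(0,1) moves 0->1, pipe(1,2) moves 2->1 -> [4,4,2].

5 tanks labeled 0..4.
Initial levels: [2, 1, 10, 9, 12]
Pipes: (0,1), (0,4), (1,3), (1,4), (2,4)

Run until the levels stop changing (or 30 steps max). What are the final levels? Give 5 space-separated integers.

Answer: 7 8 8 6 5

Derivation:
Step 1: flows [0->1,4->0,3->1,4->1,4->2] -> levels [2 4 11 8 9]
Step 2: flows [1->0,4->0,3->1,4->1,2->4] -> levels [4 5 10 7 8]
Step 3: flows [1->0,4->0,3->1,4->1,2->4] -> levels [6 6 9 6 7]
Step 4: flows [0=1,4->0,1=3,4->1,2->4] -> levels [7 7 8 6 6]
Step 5: flows [0=1,0->4,1->3,1->4,2->4] -> levels [6 5 7 7 9]
Step 6: flows [0->1,4->0,3->1,4->1,4->2] -> levels [6 8 8 6 6]
Step 7: flows [1->0,0=4,1->3,1->4,2->4] -> levels [7 5 7 7 8]
Step 8: flows [0->1,4->0,3->1,4->1,4->2] -> levels [7 8 8 6 5]
Step 9: flows [1->0,0->4,1->3,1->4,2->4] -> levels [7 5 7 7 8]
  -> period-2 cycle: step 9 state = step 7 state; never stabilizes
  -> state at step 30: (30-7) mod 2 = 1, same as step 8 -> [7 8 8 6 5]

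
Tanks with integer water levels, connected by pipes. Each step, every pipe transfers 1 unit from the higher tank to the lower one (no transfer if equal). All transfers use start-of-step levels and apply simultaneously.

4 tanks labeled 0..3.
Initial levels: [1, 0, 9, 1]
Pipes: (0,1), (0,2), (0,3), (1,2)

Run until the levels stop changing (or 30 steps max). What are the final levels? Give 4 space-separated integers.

Answer: 4 2 3 2

Derivation:
Step 1: flows [0->1,2->0,0=3,2->1] -> levels [1 2 7 1]
Step 2: flows [1->0,2->0,0=3,2->1] -> levels [3 2 5 1]
Step 3: flows [0->1,2->0,0->3,2->1] -> levels [2 4 3 2]
Step 4: flows [1->0,2->0,0=3,1->2] -> levels [4 2 3 2]
Step 5: flows [0->1,0->2,0->3,2->1] -> levels [1 4 3 3]
Step 6: flows [1->0,2->0,3->0,1->2] -> levels [4 2 3 2]
  -> period-2 cycle: step 6 state = step 4 state; never stabilizes
  -> state at step 30: (30-4) mod 2 = 0, same as step 4 -> [4 2 3 2]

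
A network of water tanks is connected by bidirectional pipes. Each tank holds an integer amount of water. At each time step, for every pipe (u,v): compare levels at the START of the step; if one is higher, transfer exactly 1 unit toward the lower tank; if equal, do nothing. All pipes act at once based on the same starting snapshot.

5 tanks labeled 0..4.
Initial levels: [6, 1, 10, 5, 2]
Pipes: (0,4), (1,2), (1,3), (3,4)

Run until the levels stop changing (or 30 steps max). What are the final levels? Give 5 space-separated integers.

Step 1: flows [0->4,2->1,3->1,3->4] -> levels [5 3 9 3 4]
Step 2: flows [0->4,2->1,1=3,4->3] -> levels [4 4 8 4 4]
Step 3: flows [0=4,2->1,1=3,3=4] -> levels [4 5 7 4 4]
Step 4: flows [0=4,2->1,1->3,3=4] -> levels [4 5 6 5 4]
Step 5: flows [0=4,2->1,1=3,3->4] -> levels [4 6 5 4 5]
Step 6: flows [4->0,1->2,1->3,4->3] -> levels [5 4 6 6 3]
Step 7: flows [0->4,2->1,3->1,3->4] -> levels [4 6 5 4 5]
  -> period-2 cycle: step 7 state = step 5 state; never stabilizes
  -> state at step 30: (30-5) mod 2 = 1, same as step 6 -> [5 4 6 6 3]

Answer: 5 4 6 6 3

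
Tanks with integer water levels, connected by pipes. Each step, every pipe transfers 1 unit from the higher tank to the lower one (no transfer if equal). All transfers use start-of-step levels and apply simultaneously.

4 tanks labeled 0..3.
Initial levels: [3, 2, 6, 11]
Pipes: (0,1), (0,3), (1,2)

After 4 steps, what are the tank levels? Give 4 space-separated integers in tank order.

Answer: 6 4 5 7

Derivation:
Step 1: flows [0->1,3->0,2->1] -> levels [3 4 5 10]
Step 2: flows [1->0,3->0,2->1] -> levels [5 4 4 9]
Step 3: flows [0->1,3->0,1=2] -> levels [5 5 4 8]
Step 4: flows [0=1,3->0,1->2] -> levels [6 4 5 7]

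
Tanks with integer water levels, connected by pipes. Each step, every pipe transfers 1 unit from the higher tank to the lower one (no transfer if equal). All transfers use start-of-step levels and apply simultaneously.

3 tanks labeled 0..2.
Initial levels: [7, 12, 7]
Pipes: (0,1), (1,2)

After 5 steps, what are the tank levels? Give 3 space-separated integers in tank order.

Step 1: flows [1->0,1->2] -> levels [8 10 8]
Step 2: flows [1->0,1->2] -> levels [9 8 9]
Step 3: flows [0->1,2->1] -> levels [8 10 8]
  -> period-2 cycle: step 3 state = step 1 state
  -> state at step 5: (5-1) mod 2 = 0, same as step 1 -> [8 10 8]

Answer: 8 10 8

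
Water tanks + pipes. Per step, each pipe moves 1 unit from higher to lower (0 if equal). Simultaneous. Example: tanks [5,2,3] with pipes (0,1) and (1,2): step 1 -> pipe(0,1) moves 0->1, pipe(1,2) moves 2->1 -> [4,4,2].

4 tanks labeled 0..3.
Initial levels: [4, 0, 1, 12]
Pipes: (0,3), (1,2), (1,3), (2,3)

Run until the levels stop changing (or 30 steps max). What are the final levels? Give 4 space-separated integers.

Answer: 5 4 5 3

Derivation:
Step 1: flows [3->0,2->1,3->1,3->2] -> levels [5 2 1 9]
Step 2: flows [3->0,1->2,3->1,3->2] -> levels [6 2 3 6]
Step 3: flows [0=3,2->1,3->1,3->2] -> levels [6 4 3 4]
Step 4: flows [0->3,1->2,1=3,3->2] -> levels [5 3 5 4]
Step 5: flows [0->3,2->1,3->1,2->3] -> levels [4 5 3 5]
Step 6: flows [3->0,1->2,1=3,3->2] -> levels [5 4 5 3]
Step 7: flows [0->3,2->1,1->3,2->3] -> levels [4 4 3 6]
Step 8: flows [3->0,1->2,3->1,3->2] -> levels [5 4 5 3]
  -> period-2 cycle: step 8 state = step 6 state; never stabilizes
  -> state at step 30: (30-6) mod 2 = 0, same as step 6 -> [5 4 5 3]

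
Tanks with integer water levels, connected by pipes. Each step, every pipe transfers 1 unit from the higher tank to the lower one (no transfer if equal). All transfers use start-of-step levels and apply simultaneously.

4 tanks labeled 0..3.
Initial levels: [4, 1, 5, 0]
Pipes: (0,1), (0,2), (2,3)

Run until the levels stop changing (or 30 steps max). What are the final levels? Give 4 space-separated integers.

Step 1: flows [0->1,2->0,2->3] -> levels [4 2 3 1]
Step 2: flows [0->1,0->2,2->3] -> levels [2 3 3 2]
Step 3: flows [1->0,2->0,2->3] -> levels [4 2 1 3]
Step 4: flows [0->1,0->2,3->2] -> levels [2 3 3 2]
  -> period-2 cycle: step 4 state = step 2 state; never stabilizes
  -> state at step 30: (30-2) mod 2 = 0, same as step 2 -> [2 3 3 2]

Answer: 2 3 3 2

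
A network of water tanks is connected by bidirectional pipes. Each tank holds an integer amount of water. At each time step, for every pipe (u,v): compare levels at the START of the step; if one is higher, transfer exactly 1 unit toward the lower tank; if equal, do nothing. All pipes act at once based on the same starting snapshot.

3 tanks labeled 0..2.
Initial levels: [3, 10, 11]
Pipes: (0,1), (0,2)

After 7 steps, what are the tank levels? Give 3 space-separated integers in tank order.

Answer: 9 7 8

Derivation:
Step 1: flows [1->0,2->0] -> levels [5 9 10]
Step 2: flows [1->0,2->0] -> levels [7 8 9]
Step 3: flows [1->0,2->0] -> levels [9 7 8]
Step 4: flows [0->1,0->2] -> levels [7 8 9]
  -> period-2 cycle: step 4 state = step 2 state
  -> state at step 7: (7-2) mod 2 = 1, same as step 3 -> [9 7 8]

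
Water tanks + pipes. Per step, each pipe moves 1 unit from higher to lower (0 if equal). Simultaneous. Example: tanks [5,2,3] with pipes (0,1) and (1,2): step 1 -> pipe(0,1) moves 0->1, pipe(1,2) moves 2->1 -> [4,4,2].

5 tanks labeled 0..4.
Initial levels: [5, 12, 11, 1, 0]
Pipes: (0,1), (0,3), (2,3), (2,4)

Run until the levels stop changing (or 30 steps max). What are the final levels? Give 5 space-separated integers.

Step 1: flows [1->0,0->3,2->3,2->4] -> levels [5 11 9 3 1]
Step 2: flows [1->0,0->3,2->3,2->4] -> levels [5 10 7 5 2]
Step 3: flows [1->0,0=3,2->3,2->4] -> levels [6 9 5 6 3]
Step 4: flows [1->0,0=3,3->2,2->4] -> levels [7 8 5 5 4]
Step 5: flows [1->0,0->3,2=3,2->4] -> levels [7 7 4 6 5]
Step 6: flows [0=1,0->3,3->2,4->2] -> levels [6 7 6 6 4]
Step 7: flows [1->0,0=3,2=3,2->4] -> levels [7 6 5 6 5]
Step 8: flows [0->1,0->3,3->2,2=4] -> levels [5 7 6 6 5]
Step 9: flows [1->0,3->0,2=3,2->4] -> levels [7 6 5 5 6]
Step 10: flows [0->1,0->3,2=3,4->2] -> levels [5 7 6 6 5]
  -> period-2 cycle: step 10 state = step 8 state; never stabilizes
  -> state at step 30: (30-8) mod 2 = 0, same as step 8 -> [5 7 6 6 5]

Answer: 5 7 6 6 5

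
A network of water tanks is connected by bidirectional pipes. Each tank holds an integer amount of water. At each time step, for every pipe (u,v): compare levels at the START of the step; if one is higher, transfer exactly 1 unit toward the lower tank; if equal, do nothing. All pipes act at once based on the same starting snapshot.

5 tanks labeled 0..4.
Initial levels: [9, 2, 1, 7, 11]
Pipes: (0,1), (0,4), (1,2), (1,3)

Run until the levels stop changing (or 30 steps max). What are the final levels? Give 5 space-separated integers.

Step 1: flows [0->1,4->0,1->2,3->1] -> levels [9 3 2 6 10]
Step 2: flows [0->1,4->0,1->2,3->1] -> levels [9 4 3 5 9]
Step 3: flows [0->1,0=4,1->2,3->1] -> levels [8 5 4 4 9]
Step 4: flows [0->1,4->0,1->2,1->3] -> levels [8 4 5 5 8]
Step 5: flows [0->1,0=4,2->1,3->1] -> levels [7 7 4 4 8]
Step 6: flows [0=1,4->0,1->2,1->3] -> levels [8 5 5 5 7]
Step 7: flows [0->1,0->4,1=2,1=3] -> levels [6 6 5 5 8]
Step 8: flows [0=1,4->0,1->2,1->3] -> levels [7 4 6 6 7]
Step 9: flows [0->1,0=4,2->1,3->1] -> levels [6 7 5 5 7]
Step 10: flows [1->0,4->0,1->2,1->3] -> levels [8 4 6 6 6]
Step 11: flows [0->1,0->4,2->1,3->1] -> levels [6 7 5 5 7]
  -> period-2 cycle: step 11 state = step 9 state; never stabilizes
  -> state at step 30: (30-9) mod 2 = 1, same as step 10 -> [8 4 6 6 6]

Answer: 8 4 6 6 6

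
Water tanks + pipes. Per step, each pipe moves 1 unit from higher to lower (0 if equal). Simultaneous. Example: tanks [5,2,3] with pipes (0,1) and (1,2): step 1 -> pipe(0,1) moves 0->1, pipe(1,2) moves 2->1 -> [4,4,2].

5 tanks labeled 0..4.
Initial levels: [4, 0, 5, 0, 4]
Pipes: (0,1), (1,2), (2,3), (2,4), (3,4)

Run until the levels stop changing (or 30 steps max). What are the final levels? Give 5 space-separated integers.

Answer: 2 3 3 3 2

Derivation:
Step 1: flows [0->1,2->1,2->3,2->4,4->3] -> levels [3 2 2 2 4]
Step 2: flows [0->1,1=2,2=3,4->2,4->3] -> levels [2 3 3 3 2]
Step 3: flows [1->0,1=2,2=3,2->4,3->4] -> levels [3 2 2 2 4]
  -> period-2 cycle: step 3 state = step 1 state; never stabilizes
  -> state at step 30: (30-1) mod 2 = 1, same as step 2 -> [2 3 3 3 2]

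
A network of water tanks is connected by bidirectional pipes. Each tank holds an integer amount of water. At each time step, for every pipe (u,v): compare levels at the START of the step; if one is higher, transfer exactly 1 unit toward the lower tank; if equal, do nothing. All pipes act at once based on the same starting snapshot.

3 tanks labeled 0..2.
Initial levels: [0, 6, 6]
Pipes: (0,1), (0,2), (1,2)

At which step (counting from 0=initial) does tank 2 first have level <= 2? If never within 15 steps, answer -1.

Answer: -1

Derivation:
Step 1: flows [1->0,2->0,1=2] -> levels [2 5 5]
Step 2: flows [1->0,2->0,1=2] -> levels [4 4 4]
Step 3: flows [0=1,0=2,1=2] -> levels [4 4 4]
  -> stable; tank 2 stays at 4 > 2
Tank 2 never reaches <=2 within 15 steps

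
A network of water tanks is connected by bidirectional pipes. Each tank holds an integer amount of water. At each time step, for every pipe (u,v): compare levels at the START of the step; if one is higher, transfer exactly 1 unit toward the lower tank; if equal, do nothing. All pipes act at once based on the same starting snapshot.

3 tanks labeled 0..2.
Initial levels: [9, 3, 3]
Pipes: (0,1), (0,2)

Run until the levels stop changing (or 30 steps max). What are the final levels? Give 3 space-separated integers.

Step 1: flows [0->1,0->2] -> levels [7 4 4]
Step 2: flows [0->1,0->2] -> levels [5 5 5]
Step 3: flows [0=1,0=2] -> levels [5 5 5]
  -> stable (no change)

Answer: 5 5 5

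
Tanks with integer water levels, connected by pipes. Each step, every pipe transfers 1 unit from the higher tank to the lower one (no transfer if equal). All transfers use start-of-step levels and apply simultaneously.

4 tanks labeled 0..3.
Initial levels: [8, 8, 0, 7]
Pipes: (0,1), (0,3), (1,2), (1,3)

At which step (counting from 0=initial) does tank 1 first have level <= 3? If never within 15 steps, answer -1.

Step 1: flows [0=1,0->3,1->2,1->3] -> levels [7 6 1 9]
Step 2: flows [0->1,3->0,1->2,3->1] -> levels [7 7 2 7]
Step 3: flows [0=1,0=3,1->2,1=3] -> levels [7 6 3 7]
Step 4: flows [0->1,0=3,1->2,3->1] -> levels [6 7 4 6]
Step 5: flows [1->0,0=3,1->2,1->3] -> levels [7 4 5 7]
Step 6: flows [0->1,0=3,2->1,3->1] -> levels [6 7 4 6]
  -> period-2 cycle (repeats step 4); tank 1 never drops to <=3
Tank 1 never reaches <=3 within 15 steps

Answer: -1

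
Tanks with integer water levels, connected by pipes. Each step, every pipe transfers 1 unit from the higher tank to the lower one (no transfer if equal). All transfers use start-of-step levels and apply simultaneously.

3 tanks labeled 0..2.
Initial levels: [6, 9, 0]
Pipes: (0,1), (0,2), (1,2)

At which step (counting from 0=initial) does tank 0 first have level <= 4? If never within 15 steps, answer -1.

Answer: 3

Derivation:
Step 1: flows [1->0,0->2,1->2] -> levels [6 7 2]
Step 2: flows [1->0,0->2,1->2] -> levels [6 5 4]
Step 3: flows [0->1,0->2,1->2] -> levels [4 5 6]
Tank 0 first reaches <=4 at step 3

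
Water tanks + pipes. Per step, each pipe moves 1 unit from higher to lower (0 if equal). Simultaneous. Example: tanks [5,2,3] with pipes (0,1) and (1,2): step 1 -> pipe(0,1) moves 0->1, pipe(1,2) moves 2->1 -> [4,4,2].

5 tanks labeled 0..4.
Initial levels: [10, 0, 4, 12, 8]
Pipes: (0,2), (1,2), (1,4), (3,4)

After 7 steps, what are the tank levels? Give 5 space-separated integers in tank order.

Answer: 7 8 5 8 6

Derivation:
Step 1: flows [0->2,2->1,4->1,3->4] -> levels [9 2 4 11 8]
Step 2: flows [0->2,2->1,4->1,3->4] -> levels [8 4 4 10 8]
Step 3: flows [0->2,1=2,4->1,3->4] -> levels [7 5 5 9 8]
Step 4: flows [0->2,1=2,4->1,3->4] -> levels [6 6 6 8 8]
Step 5: flows [0=2,1=2,4->1,3=4] -> levels [6 7 6 8 7]
Step 6: flows [0=2,1->2,1=4,3->4] -> levels [6 6 7 7 8]
Step 7: flows [2->0,2->1,4->1,4->3] -> levels [7 8 5 8 6]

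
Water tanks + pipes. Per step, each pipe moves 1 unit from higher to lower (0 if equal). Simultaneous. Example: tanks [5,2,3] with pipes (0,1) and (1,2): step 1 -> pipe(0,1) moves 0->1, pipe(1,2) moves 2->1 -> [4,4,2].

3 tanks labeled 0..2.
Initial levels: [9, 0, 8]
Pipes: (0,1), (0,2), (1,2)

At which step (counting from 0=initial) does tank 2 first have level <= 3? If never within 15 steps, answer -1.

Step 1: flows [0->1,0->2,2->1] -> levels [7 2 8]
Step 2: flows [0->1,2->0,2->1] -> levels [7 4 6]
Step 3: flows [0->1,0->2,2->1] -> levels [5 6 6]
Step 4: flows [1->0,2->0,1=2] -> levels [7 5 5]
Step 5: flows [0->1,0->2,1=2] -> levels [5 6 6]
  -> period-2 cycle (repeats step 3); tank 2 never drops to <=3
Tank 2 never reaches <=3 within 15 steps

Answer: -1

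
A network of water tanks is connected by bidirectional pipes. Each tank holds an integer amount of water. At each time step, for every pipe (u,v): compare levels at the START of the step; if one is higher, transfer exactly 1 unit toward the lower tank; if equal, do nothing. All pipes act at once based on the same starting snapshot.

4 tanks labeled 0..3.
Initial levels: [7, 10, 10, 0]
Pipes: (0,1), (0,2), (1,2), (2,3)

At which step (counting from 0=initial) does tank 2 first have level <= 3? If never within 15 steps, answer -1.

Answer: -1

Derivation:
Step 1: flows [1->0,2->0,1=2,2->3] -> levels [9 9 8 1]
Step 2: flows [0=1,0->2,1->2,2->3] -> levels [8 8 9 2]
Step 3: flows [0=1,2->0,2->1,2->3] -> levels [9 9 6 3]
Step 4: flows [0=1,0->2,1->2,2->3] -> levels [8 8 7 4]
Step 5: flows [0=1,0->2,1->2,2->3] -> levels [7 7 8 5]
Step 6: flows [0=1,2->0,2->1,2->3] -> levels [8 8 5 6]
Step 7: flows [0=1,0->2,1->2,3->2] -> levels [7 7 8 5]
  -> period-2 cycle (repeats step 5); tank 2 never drops to <=3
Tank 2 never reaches <=3 within 15 steps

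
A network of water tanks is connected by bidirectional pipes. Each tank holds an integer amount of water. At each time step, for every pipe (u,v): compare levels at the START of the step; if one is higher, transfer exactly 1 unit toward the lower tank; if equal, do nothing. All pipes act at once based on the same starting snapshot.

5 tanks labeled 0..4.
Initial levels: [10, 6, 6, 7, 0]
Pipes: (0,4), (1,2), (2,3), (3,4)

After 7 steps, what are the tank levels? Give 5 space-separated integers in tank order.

Step 1: flows [0->4,1=2,3->2,3->4] -> levels [9 6 7 5 2]
Step 2: flows [0->4,2->1,2->3,3->4] -> levels [8 7 5 5 4]
Step 3: flows [0->4,1->2,2=3,3->4] -> levels [7 6 6 4 6]
Step 4: flows [0->4,1=2,2->3,4->3] -> levels [6 6 5 6 6]
Step 5: flows [0=4,1->2,3->2,3=4] -> levels [6 5 7 5 6]
Step 6: flows [0=4,2->1,2->3,4->3] -> levels [6 6 5 7 5]
Step 7: flows [0->4,1->2,3->2,3->4] -> levels [5 5 7 5 7]

Answer: 5 5 7 5 7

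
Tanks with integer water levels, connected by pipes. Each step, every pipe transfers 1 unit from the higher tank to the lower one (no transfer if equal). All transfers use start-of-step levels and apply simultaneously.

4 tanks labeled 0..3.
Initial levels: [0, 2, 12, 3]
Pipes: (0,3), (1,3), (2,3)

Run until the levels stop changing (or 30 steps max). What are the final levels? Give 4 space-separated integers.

Answer: 4 4 6 3

Derivation:
Step 1: flows [3->0,3->1,2->3] -> levels [1 3 11 2]
Step 2: flows [3->0,1->3,2->3] -> levels [2 2 10 3]
Step 3: flows [3->0,3->1,2->3] -> levels [3 3 9 2]
Step 4: flows [0->3,1->3,2->3] -> levels [2 2 8 5]
Step 5: flows [3->0,3->1,2->3] -> levels [3 3 7 4]
Step 6: flows [3->0,3->1,2->3] -> levels [4 4 6 3]
Step 7: flows [0->3,1->3,2->3] -> levels [3 3 5 6]
Step 8: flows [3->0,3->1,3->2] -> levels [4 4 6 3]
  -> period-2 cycle: step 8 state = step 6 state; never stabilizes
  -> state at step 30: (30-6) mod 2 = 0, same as step 6 -> [4 4 6 3]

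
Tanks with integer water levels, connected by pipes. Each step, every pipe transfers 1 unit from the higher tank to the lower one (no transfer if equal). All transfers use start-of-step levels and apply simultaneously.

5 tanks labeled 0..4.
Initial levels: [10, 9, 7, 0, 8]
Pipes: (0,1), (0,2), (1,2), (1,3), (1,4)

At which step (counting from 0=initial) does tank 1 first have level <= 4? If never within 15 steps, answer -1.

Step 1: flows [0->1,0->2,1->2,1->3,1->4] -> levels [8 7 9 1 9]
Step 2: flows [0->1,2->0,2->1,1->3,4->1] -> levels [8 9 7 2 8]
Step 3: flows [1->0,0->2,1->2,1->3,1->4] -> levels [8 5 9 3 9]
Step 4: flows [0->1,2->0,2->1,1->3,4->1] -> levels [8 7 7 4 8]
Step 5: flows [0->1,0->2,1=2,1->3,4->1] -> levels [6 8 8 5 7]
Step 6: flows [1->0,2->0,1=2,1->3,1->4] -> levels [8 5 7 6 8]
Step 7: flows [0->1,0->2,2->1,3->1,4->1] -> levels [6 9 7 5 7]
Step 8: flows [1->0,2->0,1->2,1->3,1->4] -> levels [8 5 7 6 8]
  -> period-2 cycle (repeats step 6); tank 1 never drops to <=4
Tank 1 never reaches <=4 within 15 steps

Answer: -1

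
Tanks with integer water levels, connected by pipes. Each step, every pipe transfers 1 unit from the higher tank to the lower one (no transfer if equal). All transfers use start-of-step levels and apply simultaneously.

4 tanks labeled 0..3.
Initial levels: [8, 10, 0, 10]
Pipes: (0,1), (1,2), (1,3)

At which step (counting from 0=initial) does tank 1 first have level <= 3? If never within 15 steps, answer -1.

Answer: -1

Derivation:
Step 1: flows [1->0,1->2,1=3] -> levels [9 8 1 10]
Step 2: flows [0->1,1->2,3->1] -> levels [8 9 2 9]
Step 3: flows [1->0,1->2,1=3] -> levels [9 7 3 9]
Step 4: flows [0->1,1->2,3->1] -> levels [8 8 4 8]
Step 5: flows [0=1,1->2,1=3] -> levels [8 7 5 8]
Step 6: flows [0->1,1->2,3->1] -> levels [7 8 6 7]
Step 7: flows [1->0,1->2,1->3] -> levels [8 5 7 8]
Step 8: flows [0->1,2->1,3->1] -> levels [7 8 6 7]
  -> period-2 cycle (repeats step 6); tank 1 never drops to <=3
Tank 1 never reaches <=3 within 15 steps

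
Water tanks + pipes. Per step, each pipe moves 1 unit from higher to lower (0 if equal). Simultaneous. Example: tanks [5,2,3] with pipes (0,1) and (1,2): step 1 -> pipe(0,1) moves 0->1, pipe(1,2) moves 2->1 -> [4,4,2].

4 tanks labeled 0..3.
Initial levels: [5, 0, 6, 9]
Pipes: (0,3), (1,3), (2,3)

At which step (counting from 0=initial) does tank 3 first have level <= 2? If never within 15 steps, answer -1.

Answer: -1

Derivation:
Step 1: flows [3->0,3->1,3->2] -> levels [6 1 7 6]
Step 2: flows [0=3,3->1,2->3] -> levels [6 2 6 6]
Step 3: flows [0=3,3->1,2=3] -> levels [6 3 6 5]
Step 4: flows [0->3,3->1,2->3] -> levels [5 4 5 6]
Step 5: flows [3->0,3->1,3->2] -> levels [6 5 6 3]
Step 6: flows [0->3,1->3,2->3] -> levels [5 4 5 6]
  -> period-2 cycle (repeats step 4); tank 3 never drops to <=2
Tank 3 never reaches <=2 within 15 steps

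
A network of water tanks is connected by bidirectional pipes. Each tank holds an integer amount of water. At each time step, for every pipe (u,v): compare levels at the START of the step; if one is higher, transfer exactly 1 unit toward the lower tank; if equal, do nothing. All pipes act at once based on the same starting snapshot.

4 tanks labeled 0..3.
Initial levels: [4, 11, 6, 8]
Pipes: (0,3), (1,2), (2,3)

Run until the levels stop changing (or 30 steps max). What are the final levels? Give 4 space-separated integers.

Answer: 7 8 6 8

Derivation:
Step 1: flows [3->0,1->2,3->2] -> levels [5 10 8 6]
Step 2: flows [3->0,1->2,2->3] -> levels [6 9 8 6]
Step 3: flows [0=3,1->2,2->3] -> levels [6 8 8 7]
Step 4: flows [3->0,1=2,2->3] -> levels [7 8 7 7]
Step 5: flows [0=3,1->2,2=3] -> levels [7 7 8 7]
Step 6: flows [0=3,2->1,2->3] -> levels [7 8 6 8]
Step 7: flows [3->0,1->2,3->2] -> levels [8 7 8 6]
Step 8: flows [0->3,2->1,2->3] -> levels [7 8 6 8]
  -> period-2 cycle: step 8 state = step 6 state; never stabilizes
  -> state at step 30: (30-6) mod 2 = 0, same as step 6 -> [7 8 6 8]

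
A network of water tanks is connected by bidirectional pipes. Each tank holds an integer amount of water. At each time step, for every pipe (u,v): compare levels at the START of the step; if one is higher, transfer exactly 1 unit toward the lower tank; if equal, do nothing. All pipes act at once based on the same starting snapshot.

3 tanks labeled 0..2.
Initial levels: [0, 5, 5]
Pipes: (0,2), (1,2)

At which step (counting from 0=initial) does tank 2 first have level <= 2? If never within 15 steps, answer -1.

Answer: 5

Derivation:
Step 1: flows [2->0,1=2] -> levels [1 5 4]
Step 2: flows [2->0,1->2] -> levels [2 4 4]
Step 3: flows [2->0,1=2] -> levels [3 4 3]
Step 4: flows [0=2,1->2] -> levels [3 3 4]
Step 5: flows [2->0,2->1] -> levels [4 4 2]
Tank 2 first reaches <=2 at step 5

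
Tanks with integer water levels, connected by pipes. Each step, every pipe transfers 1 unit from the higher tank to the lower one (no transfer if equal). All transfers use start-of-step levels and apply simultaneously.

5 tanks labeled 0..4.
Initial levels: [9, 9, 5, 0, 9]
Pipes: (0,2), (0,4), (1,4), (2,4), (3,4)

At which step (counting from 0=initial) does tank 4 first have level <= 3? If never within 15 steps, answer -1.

Step 1: flows [0->2,0=4,1=4,4->2,4->3] -> levels [8 9 7 1 7]
Step 2: flows [0->2,0->4,1->4,2=4,4->3] -> levels [6 8 8 2 8]
Step 3: flows [2->0,4->0,1=4,2=4,4->3] -> levels [8 8 7 3 6]
Step 4: flows [0->2,0->4,1->4,2->4,4->3] -> levels [6 7 7 4 8]
Step 5: flows [2->0,4->0,4->1,4->2,4->3] -> levels [8 8 7 5 4]
Step 6: flows [0->2,0->4,1->4,2->4,3->4] -> levels [6 7 7 4 8]
  -> period-2 cycle (repeats step 4); tank 4 never drops to <=3
Tank 4 never reaches <=3 within 15 steps

Answer: -1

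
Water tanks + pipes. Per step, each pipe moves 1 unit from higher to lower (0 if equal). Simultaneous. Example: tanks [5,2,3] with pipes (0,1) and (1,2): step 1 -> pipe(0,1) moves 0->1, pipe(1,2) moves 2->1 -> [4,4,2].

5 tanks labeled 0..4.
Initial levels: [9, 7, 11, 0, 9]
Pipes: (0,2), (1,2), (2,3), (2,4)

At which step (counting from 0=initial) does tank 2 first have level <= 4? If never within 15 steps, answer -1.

Answer: -1

Derivation:
Step 1: flows [2->0,2->1,2->3,2->4] -> levels [10 8 7 1 10]
Step 2: flows [0->2,1->2,2->3,4->2] -> levels [9 7 9 2 9]
Step 3: flows [0=2,2->1,2->3,2=4] -> levels [9 8 7 3 9]
Step 4: flows [0->2,1->2,2->3,4->2] -> levels [8 7 9 4 8]
Step 5: flows [2->0,2->1,2->3,2->4] -> levels [9 8 5 5 9]
Step 6: flows [0->2,1->2,2=3,4->2] -> levels [8 7 8 5 8]
Step 7: flows [0=2,2->1,2->3,2=4] -> levels [8 8 6 6 8]
Step 8: flows [0->2,1->2,2=3,4->2] -> levels [7 7 9 6 7]
Step 9: flows [2->0,2->1,2->3,2->4] -> levels [8 8 5 7 8]
Step 10: flows [0->2,1->2,3->2,4->2] -> levels [7 7 9 6 7]
  -> period-2 cycle (repeats step 8); tank 2 never drops to <=4
Tank 2 never reaches <=4 within 15 steps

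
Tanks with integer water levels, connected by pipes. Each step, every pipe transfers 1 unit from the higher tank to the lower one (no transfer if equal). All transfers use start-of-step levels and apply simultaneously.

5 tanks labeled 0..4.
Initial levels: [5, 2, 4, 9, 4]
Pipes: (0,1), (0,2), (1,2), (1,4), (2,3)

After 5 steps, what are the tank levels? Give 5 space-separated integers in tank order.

Step 1: flows [0->1,0->2,2->1,4->1,3->2] -> levels [3 5 5 8 3]
Step 2: flows [1->0,2->0,1=2,1->4,3->2] -> levels [5 3 5 7 4]
Step 3: flows [0->1,0=2,2->1,4->1,3->2] -> levels [4 6 5 6 3]
Step 4: flows [1->0,2->0,1->2,1->4,3->2] -> levels [6 3 6 5 4]
Step 5: flows [0->1,0=2,2->1,4->1,2->3] -> levels [5 6 4 6 3]

Answer: 5 6 4 6 3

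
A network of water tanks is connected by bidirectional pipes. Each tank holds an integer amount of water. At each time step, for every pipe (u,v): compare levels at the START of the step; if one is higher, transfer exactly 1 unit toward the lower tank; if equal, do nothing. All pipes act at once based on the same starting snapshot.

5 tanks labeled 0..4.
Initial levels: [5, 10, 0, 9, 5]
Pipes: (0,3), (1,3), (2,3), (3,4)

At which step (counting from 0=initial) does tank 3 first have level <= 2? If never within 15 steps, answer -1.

Step 1: flows [3->0,1->3,3->2,3->4] -> levels [6 9 1 7 6]
Step 2: flows [3->0,1->3,3->2,3->4] -> levels [7 8 2 5 7]
Step 3: flows [0->3,1->3,3->2,4->3] -> levels [6 7 3 7 6]
Step 4: flows [3->0,1=3,3->2,3->4] -> levels [7 7 4 4 7]
Step 5: flows [0->3,1->3,2=3,4->3] -> levels [6 6 4 7 6]
Step 6: flows [3->0,3->1,3->2,3->4] -> levels [7 7 5 3 7]
Step 7: flows [0->3,1->3,2->3,4->3] -> levels [6 6 4 7 6]
  -> period-2 cycle (repeats step 5); tank 3 never drops to <=2
Tank 3 never reaches <=2 within 15 steps

Answer: -1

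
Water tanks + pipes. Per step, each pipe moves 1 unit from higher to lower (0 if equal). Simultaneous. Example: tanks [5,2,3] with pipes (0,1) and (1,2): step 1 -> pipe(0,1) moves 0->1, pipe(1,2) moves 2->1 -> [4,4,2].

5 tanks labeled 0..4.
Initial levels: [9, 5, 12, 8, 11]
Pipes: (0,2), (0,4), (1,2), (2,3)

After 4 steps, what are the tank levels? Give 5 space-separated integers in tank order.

Answer: 9 8 10 8 10

Derivation:
Step 1: flows [2->0,4->0,2->1,2->3] -> levels [11 6 9 9 10]
Step 2: flows [0->2,0->4,2->1,2=3] -> levels [9 7 9 9 11]
Step 3: flows [0=2,4->0,2->1,2=3] -> levels [10 8 8 9 10]
Step 4: flows [0->2,0=4,1=2,3->2] -> levels [9 8 10 8 10]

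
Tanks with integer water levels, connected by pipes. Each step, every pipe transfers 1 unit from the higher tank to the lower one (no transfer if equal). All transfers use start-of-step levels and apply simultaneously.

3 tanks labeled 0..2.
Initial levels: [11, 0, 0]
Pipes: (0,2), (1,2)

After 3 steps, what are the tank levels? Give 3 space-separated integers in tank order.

Answer: 8 1 2

Derivation:
Step 1: flows [0->2,1=2] -> levels [10 0 1]
Step 2: flows [0->2,2->1] -> levels [9 1 1]
Step 3: flows [0->2,1=2] -> levels [8 1 2]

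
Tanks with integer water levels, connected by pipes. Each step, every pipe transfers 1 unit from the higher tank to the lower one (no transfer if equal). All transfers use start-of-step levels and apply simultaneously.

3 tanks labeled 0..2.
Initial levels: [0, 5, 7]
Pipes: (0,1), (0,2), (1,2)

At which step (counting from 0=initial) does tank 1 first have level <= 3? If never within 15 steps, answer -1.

Step 1: flows [1->0,2->0,2->1] -> levels [2 5 5]
Step 2: flows [1->0,2->0,1=2] -> levels [4 4 4]
Step 3: flows [0=1,0=2,1=2] -> levels [4 4 4]
  -> stable; tank 1 stays at 4 > 3
Tank 1 never reaches <=3 within 15 steps

Answer: -1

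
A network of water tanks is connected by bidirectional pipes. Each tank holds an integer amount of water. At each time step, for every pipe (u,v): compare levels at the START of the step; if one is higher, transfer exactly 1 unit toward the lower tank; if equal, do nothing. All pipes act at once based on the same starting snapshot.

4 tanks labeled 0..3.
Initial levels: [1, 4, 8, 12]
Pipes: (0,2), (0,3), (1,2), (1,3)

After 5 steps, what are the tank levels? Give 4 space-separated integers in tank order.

Answer: 8 7 5 5

Derivation:
Step 1: flows [2->0,3->0,2->1,3->1] -> levels [3 6 6 10]
Step 2: flows [2->0,3->0,1=2,3->1] -> levels [5 7 5 8]
Step 3: flows [0=2,3->0,1->2,3->1] -> levels [6 7 6 6]
Step 4: flows [0=2,0=3,1->2,1->3] -> levels [6 5 7 7]
Step 5: flows [2->0,3->0,2->1,3->1] -> levels [8 7 5 5]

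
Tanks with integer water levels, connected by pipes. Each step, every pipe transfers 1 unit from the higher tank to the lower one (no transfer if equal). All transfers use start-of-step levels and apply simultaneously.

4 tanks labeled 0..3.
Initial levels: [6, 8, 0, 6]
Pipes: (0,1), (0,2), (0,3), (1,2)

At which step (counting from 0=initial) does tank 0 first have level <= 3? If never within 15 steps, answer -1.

Step 1: flows [1->0,0->2,0=3,1->2] -> levels [6 6 2 6]
Step 2: flows [0=1,0->2,0=3,1->2] -> levels [5 5 4 6]
Step 3: flows [0=1,0->2,3->0,1->2] -> levels [5 4 6 5]
Step 4: flows [0->1,2->0,0=3,2->1] -> levels [5 6 4 5]
Step 5: flows [1->0,0->2,0=3,1->2] -> levels [5 4 6 5]
  -> period-2 cycle (repeats step 3); tank 0 never drops to <=3
Tank 0 never reaches <=3 within 15 steps

Answer: -1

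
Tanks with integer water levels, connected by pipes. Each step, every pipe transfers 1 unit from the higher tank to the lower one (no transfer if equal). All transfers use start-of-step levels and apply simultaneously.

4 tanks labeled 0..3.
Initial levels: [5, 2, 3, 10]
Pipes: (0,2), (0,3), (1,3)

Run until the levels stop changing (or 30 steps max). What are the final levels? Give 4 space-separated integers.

Step 1: flows [0->2,3->0,3->1] -> levels [5 3 4 8]
Step 2: flows [0->2,3->0,3->1] -> levels [5 4 5 6]
Step 3: flows [0=2,3->0,3->1] -> levels [6 5 5 4]
Step 4: flows [0->2,0->3,1->3] -> levels [4 4 6 6]
Step 5: flows [2->0,3->0,3->1] -> levels [6 5 5 4]
  -> period-2 cycle: step 5 state = step 3 state; never stabilizes
  -> state at step 30: (30-3) mod 2 = 1, same as step 4 -> [4 4 6 6]

Answer: 4 4 6 6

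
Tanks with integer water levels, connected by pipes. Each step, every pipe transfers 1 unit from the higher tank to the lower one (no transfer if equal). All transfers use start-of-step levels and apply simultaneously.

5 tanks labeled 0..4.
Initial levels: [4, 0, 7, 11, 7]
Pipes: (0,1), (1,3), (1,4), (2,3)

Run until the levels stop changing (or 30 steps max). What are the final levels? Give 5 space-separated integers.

Answer: 6 4 6 7 6

Derivation:
Step 1: flows [0->1,3->1,4->1,3->2] -> levels [3 3 8 9 6]
Step 2: flows [0=1,3->1,4->1,3->2] -> levels [3 5 9 7 5]
Step 3: flows [1->0,3->1,1=4,2->3] -> levels [4 5 8 7 5]
Step 4: flows [1->0,3->1,1=4,2->3] -> levels [5 5 7 7 5]
Step 5: flows [0=1,3->1,1=4,2=3] -> levels [5 6 7 6 5]
Step 6: flows [1->0,1=3,1->4,2->3] -> levels [6 4 6 7 6]
Step 7: flows [0->1,3->1,4->1,3->2] -> levels [5 7 7 5 5]
Step 8: flows [1->0,1->3,1->4,2->3] -> levels [6 4 6 7 6]
  -> period-2 cycle: step 8 state = step 6 state; never stabilizes
  -> state at step 30: (30-6) mod 2 = 0, same as step 6 -> [6 4 6 7 6]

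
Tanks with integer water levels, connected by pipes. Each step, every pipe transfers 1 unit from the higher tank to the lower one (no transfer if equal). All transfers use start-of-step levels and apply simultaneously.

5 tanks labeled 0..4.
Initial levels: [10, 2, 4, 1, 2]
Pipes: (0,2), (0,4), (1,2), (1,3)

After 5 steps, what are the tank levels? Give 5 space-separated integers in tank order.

Answer: 3 2 5 4 5

Derivation:
Step 1: flows [0->2,0->4,2->1,1->3] -> levels [8 2 4 2 3]
Step 2: flows [0->2,0->4,2->1,1=3] -> levels [6 3 4 2 4]
Step 3: flows [0->2,0->4,2->1,1->3] -> levels [4 3 4 3 5]
Step 4: flows [0=2,4->0,2->1,1=3] -> levels [5 4 3 3 4]
Step 5: flows [0->2,0->4,1->2,1->3] -> levels [3 2 5 4 5]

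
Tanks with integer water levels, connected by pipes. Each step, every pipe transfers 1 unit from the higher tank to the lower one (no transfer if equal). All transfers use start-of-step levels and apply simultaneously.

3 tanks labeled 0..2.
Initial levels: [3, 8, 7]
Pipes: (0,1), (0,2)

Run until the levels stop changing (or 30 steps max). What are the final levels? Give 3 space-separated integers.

Step 1: flows [1->0,2->0] -> levels [5 7 6]
Step 2: flows [1->0,2->0] -> levels [7 6 5]
Step 3: flows [0->1,0->2] -> levels [5 7 6]
  -> period-2 cycle: step 3 state = step 1 state; never stabilizes
  -> state at step 30: (30-1) mod 2 = 1, same as step 2 -> [7 6 5]

Answer: 7 6 5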